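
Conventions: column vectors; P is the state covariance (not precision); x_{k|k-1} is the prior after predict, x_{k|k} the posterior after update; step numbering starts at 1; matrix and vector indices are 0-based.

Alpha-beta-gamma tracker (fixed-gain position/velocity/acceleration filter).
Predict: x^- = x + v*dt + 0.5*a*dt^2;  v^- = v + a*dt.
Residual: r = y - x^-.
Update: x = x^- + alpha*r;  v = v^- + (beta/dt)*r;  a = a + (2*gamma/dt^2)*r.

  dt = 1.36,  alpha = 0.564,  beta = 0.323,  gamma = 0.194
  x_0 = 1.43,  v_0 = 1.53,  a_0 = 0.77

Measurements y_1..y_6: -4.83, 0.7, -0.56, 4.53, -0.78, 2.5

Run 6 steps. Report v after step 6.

step 1: x_pred=4.2229  r=-9.0529  x^+=-0.8829  v^+=0.4271  a^+=-1.1291
step 2: x_pred=-1.3462  r=2.0462  x^+=-0.1921  v^+=-0.6224  a^+=-0.6998
step 3: x_pred=-1.6858  r=1.1258  x^+=-1.0509  v^+=-1.3068  a^+=-0.4637
step 4: x_pred=-3.2569  r=7.7869  x^+=1.1349  v^+=-0.0880  a^+=1.1698
step 5: x_pred=2.0971  r=-2.8771  x^+=0.4744  v^+=0.8197  a^+=0.5663
step 6: x_pred=2.1129  r=0.3871  x^+=2.3312  v^+=1.6818  a^+=0.6475

v_post = 1.6818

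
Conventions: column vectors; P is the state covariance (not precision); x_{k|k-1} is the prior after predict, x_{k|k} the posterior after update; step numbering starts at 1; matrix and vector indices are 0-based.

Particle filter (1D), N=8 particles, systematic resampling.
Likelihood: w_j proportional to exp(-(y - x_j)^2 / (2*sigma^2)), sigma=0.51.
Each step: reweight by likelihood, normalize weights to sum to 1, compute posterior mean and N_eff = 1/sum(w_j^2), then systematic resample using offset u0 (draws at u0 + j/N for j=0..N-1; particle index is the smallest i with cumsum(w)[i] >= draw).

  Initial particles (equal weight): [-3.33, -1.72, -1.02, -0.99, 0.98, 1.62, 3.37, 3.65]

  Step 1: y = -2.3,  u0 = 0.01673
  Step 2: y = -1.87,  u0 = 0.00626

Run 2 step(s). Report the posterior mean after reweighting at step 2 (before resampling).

step 1: w=[0.1773, 0.7139, 0.0584, 0.0503, 0.0000, 0.0000, 0.0000, 0.0000]  mean=-1.9279  Neff=1.8279  idx=[0, 0, 1, 1, 1, 1, 1, 2]
step 2: w=[0.0033, 0.0033, 0.1889, 0.1889, 0.1889, 0.1889, 0.1889, 0.0492]  mean=-1.6961  Neff=5.5319  idx=[1, 2, 3, 3, 4, 5, 5, 6]

post_mean = -1.6961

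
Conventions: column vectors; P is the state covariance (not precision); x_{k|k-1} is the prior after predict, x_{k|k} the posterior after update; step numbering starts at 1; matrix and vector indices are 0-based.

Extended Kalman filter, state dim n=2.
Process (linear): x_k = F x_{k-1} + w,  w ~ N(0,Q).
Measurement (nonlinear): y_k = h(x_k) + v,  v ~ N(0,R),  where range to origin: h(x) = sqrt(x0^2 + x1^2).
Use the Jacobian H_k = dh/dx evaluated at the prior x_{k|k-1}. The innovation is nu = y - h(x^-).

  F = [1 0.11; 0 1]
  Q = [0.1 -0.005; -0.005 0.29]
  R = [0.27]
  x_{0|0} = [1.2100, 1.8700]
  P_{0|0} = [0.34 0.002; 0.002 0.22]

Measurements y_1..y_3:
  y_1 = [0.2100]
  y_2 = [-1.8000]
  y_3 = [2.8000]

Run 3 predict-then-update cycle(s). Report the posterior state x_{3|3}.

x_post = [-0.2618, -2.1744]

step 1: x^-=[1.4157, 1.8700]  P^-=[0.4431 0.0212; 0.0212 0.5100]  H_jac=[0.6036 0.7973]  S=[0.7760]  K=[0.3664; 0.5405]  nu=[-2.1354]  x^+=[0.6332, 0.7159]  P^+=[0.3389 -0.1325; -0.1325 0.2833]
step 2: x^-=[0.7120, 0.7159]  P^-=[0.4132 -0.1063; -0.1063 0.5733]  H_jac=[0.7052 0.7090]  S=[0.6574]  K=[0.3286; 0.5043]  nu=[-2.8096]  x^+=[-0.2111, -0.7011]  P^+=[0.3422 -0.2152; -0.2152 0.4061]
step 3: x^-=[-0.2883, -0.7011]  P^-=[0.3998 -0.1756; -0.1756 0.6961]  H_jac=[-0.3803 -0.9249]  S=[0.7998]  K=[0.0129; -0.7215]  nu=[2.0419]  x^+=[-0.2618, -2.1744]  P^+=[0.3997 -0.1681; -0.1681 0.2798]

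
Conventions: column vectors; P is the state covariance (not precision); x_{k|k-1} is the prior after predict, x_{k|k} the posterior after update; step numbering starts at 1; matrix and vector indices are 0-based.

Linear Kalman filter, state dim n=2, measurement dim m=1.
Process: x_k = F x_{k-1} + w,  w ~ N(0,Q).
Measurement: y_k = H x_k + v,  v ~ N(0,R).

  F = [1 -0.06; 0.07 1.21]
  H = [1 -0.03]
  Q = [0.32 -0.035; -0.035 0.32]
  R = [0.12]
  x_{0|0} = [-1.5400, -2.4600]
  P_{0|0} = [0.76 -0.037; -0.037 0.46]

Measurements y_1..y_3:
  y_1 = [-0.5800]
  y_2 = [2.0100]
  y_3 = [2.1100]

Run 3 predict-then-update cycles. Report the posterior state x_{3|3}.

step 1: x^-=[-1.3924, -3.0844]  P^-=[1.0861 -0.0598; -0.0598 0.9909]  S=[1.2106]  K=[0.8987; -0.0740]  nu=[0.7199]  x^+=[-0.7455, -3.1376]  P^+=[0.1085 0.0207; 0.0207 0.9843]
step 2: x^-=[-0.5572, -3.8487]  P^-=[0.4295 -0.0740; -0.0740 1.7652]  S=[0.5555]  K=[0.7771; -0.2285]  nu=[2.4518]  x^+=[1.3481, -4.4089]  P^+=[0.0940 0.0247; 0.0247 1.7362]
step 3: x^-=[1.6127, -5.2404]  P^-=[0.4173 -0.1247; -0.1247 2.8666]  S=[0.5474]  K=[0.7692; -0.3850]  nu=[0.3401]  x^+=[1.8743, -5.3713]  P^+=[0.0934 0.0374; 0.0374 2.7855]

x_post = [1.8743, -5.3713]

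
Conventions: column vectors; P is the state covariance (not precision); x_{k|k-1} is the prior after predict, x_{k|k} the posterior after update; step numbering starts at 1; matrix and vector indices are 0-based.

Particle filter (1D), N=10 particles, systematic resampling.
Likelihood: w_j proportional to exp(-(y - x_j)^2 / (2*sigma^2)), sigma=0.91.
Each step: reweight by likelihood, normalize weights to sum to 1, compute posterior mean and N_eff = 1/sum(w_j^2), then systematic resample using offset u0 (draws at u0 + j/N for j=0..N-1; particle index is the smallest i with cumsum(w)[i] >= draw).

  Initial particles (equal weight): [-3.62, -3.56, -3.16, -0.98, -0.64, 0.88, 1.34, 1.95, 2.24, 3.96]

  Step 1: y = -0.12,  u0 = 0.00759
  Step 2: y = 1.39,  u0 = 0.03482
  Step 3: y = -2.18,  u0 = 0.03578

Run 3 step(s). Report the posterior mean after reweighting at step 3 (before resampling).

step 1: w=[0.0003, 0.0003, 0.0016, 0.2636, 0.3500, 0.2253, 0.1138, 0.0310, 0.0143, 0.0000]  mean=-0.0462  Neff=3.8939  idx=[3, 3, 3, 4, 4, 4, 4, 5, 5, 6]
step 2: w=[0.0107, 0.0107, 0.0107, 0.0264, 0.0264, 0.0264, 0.0264, 0.2721, 0.2721, 0.3179]  mean=0.8057  Neff=3.9641  idx=[3, 6, 7, 7, 8, 8, 8, 9, 9, 9]
step 3: w=[0.4807, 0.4807, 0.0071, 0.0071, 0.0071, 0.0071, 0.0071, 0.0011, 0.0011, 0.0011]  mean=-0.5797  Neff=2.1629  idx=[0, 0, 0, 0, 0, 1, 1, 1, 1, 1]

post_mean = -0.5797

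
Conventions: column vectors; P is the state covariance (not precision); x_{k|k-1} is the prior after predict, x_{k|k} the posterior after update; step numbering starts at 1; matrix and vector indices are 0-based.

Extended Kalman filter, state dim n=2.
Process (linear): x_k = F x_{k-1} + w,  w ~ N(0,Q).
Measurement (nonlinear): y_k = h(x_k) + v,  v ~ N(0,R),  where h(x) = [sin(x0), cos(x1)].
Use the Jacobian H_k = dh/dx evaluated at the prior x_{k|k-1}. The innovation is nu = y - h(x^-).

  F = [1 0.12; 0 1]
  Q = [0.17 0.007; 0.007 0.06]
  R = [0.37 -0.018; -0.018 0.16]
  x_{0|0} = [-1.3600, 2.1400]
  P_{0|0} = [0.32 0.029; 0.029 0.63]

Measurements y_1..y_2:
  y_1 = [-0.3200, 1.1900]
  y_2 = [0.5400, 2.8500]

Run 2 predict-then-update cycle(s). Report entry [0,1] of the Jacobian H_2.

step 1: x^-=[-1.1032, 2.1400]  P^-=[0.5060 0.1116; 0.1116 0.6900]  H_jac=[0.4507 0.0000; 0.0000 -0.8423]  S=[0.4728 -0.0604; -0.0604 0.6496]  K=[0.4695 -0.1011; -0.0080 -0.8955]  nu=[0.5727, 1.7290]  x^+=[-1.0091, 0.5872]  P^+=[0.3894 0.0292; 0.0292 0.1699]
step 2: x^-=[-0.9386, 0.5872]  P^-=[0.5689 0.0566; 0.0566 0.2299]  H_jac=[0.5909 0.0000; 0.0000 -0.5540]  S=[0.5686 -0.0365; -0.0365 0.2306]  K=[0.5884 -0.0428; 0.0236 -0.5487]  nu=[1.3468, 2.0175]  x^+=[-0.2326, -0.4881]  P^+=[0.3698 0.0315; 0.0315 0.1592]

H_jac[0,1] = 0.0000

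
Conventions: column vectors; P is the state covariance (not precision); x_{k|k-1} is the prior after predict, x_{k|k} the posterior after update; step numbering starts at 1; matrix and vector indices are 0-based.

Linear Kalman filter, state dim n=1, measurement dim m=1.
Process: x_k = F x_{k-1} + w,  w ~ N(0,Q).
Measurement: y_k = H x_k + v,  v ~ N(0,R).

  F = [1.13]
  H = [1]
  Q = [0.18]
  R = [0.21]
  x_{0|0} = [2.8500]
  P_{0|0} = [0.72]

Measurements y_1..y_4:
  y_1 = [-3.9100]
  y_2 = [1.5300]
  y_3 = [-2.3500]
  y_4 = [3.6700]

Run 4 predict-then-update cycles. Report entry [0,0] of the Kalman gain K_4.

step 1: x^-=[3.2205]  P^-=[1.0994]  S=[1.3094]  K=[0.8396]  nu=[-7.1305]  x^+=[-2.7664]  P^+=[0.1763]
step 2: x^-=[-3.1260]  P^-=[0.4051]  S=[0.6151]  K=[0.6586]  nu=[4.6560]  x^+=[-0.0595]  P^+=[0.1383]
step 3: x^-=[-0.0672]  P^-=[0.3566]  S=[0.5666]  K=[0.6294]  nu=[-2.2828]  x^+=[-1.5039]  P^+=[0.1322]
step 4: x^-=[-1.6995]  P^-=[0.3488]  S=[0.5588]  K=[0.6242]  nu=[5.3695]  x^+=[1.6520]  P^+=[0.1311]

K[0,0] = 0.6242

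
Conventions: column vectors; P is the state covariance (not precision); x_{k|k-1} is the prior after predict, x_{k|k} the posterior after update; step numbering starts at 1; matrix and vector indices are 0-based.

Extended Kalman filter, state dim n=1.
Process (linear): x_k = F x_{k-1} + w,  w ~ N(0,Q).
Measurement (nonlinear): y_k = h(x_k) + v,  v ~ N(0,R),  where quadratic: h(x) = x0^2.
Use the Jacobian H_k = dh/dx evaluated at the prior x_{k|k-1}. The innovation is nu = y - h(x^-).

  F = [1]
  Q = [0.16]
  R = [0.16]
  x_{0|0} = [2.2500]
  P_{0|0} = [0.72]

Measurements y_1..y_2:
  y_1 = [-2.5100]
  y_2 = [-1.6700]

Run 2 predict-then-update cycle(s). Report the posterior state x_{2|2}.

x_post = [-0.4308]

step 1: x^-=[2.2500]  P^-=[0.8800]  H_jac=[4.5000]  S=[17.9800]  K=[0.2202]  nu=[-7.5725]  x^+=[0.5822]  P^+=[0.0078]
step 2: x^-=[0.5822]  P^-=[0.1678]  H_jac=[1.1644]  S=[0.3875]  K=[0.5043]  nu=[-2.0090]  x^+=[-0.4308]  P^+=[0.0693]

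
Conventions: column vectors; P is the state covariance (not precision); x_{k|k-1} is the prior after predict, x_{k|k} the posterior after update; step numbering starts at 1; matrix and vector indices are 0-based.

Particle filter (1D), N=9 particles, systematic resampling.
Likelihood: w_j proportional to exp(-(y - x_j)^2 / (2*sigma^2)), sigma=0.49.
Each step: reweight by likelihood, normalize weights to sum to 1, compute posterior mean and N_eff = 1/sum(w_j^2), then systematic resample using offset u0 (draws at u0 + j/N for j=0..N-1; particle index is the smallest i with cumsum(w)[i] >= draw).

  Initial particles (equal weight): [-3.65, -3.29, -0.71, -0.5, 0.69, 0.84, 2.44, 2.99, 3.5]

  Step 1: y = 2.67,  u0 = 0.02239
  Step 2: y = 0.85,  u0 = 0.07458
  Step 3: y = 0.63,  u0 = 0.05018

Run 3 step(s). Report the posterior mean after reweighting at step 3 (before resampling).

step 1: w=[0.0000, 0.0000, 0.0000, 0.0000, 0.0001, 0.0005, 0.4610, 0.4158, 0.1226]  mean=2.7976  Neff=2.4974  idx=[6, 6, 6, 6, 7, 7, 7, 7, 8]
step 2: w=[0.2466, 0.2466, 0.2466, 0.2466, 0.0034, 0.0034, 0.0034, 0.0034, 0.0000]  mean=2.4476  Neff=4.1118  idx=[0, 0, 1, 1, 2, 2, 3, 3, 3]
step 3: w=[0.1111, 0.1111, 0.1111, 0.1111, 0.1111, 0.1111, 0.1111, 0.1111, 0.1111]  mean=2.4400  Neff=9.0000  idx=[0, 1, 2, 3, 4, 5, 6, 7, 8]

post_mean = 2.4400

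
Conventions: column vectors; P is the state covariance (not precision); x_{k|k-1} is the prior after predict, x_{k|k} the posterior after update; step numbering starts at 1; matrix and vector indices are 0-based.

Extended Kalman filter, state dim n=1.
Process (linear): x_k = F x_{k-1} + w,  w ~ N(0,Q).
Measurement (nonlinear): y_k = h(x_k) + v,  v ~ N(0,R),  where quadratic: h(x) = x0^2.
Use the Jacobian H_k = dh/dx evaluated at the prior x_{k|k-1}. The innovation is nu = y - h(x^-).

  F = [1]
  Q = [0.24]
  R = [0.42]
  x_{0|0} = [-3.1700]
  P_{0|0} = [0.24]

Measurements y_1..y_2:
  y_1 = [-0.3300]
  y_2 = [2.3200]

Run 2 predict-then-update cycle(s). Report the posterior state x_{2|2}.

step 1: x^-=[-3.1700]  P^-=[0.4800]  H_jac=[-6.3400]  S=[19.7139]  K=[-0.1544]  nu=[-10.3789]  x^+=[-1.5678]  P^+=[0.0102]
step 2: x^-=[-1.5678]  P^-=[0.2502]  H_jac=[-3.1357]  S=[2.8803]  K=[-0.2724]  nu=[-0.1381]  x^+=[-1.5302]  P^+=[0.0365]

x_post = [-1.5302]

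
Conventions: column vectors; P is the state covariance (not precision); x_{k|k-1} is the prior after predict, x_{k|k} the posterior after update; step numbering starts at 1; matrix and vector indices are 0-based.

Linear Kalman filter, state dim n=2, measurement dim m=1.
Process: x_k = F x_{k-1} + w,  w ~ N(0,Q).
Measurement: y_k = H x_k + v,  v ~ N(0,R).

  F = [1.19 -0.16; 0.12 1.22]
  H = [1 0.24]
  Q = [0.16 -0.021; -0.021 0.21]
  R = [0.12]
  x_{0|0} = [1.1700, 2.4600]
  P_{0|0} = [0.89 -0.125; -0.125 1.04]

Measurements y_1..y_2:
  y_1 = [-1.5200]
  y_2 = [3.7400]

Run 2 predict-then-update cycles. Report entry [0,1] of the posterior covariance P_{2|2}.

step 1: x^-=[0.9987, 3.1416]  P^-=[1.4946 -0.2760; -0.2760 1.7342]  S=[1.5820]  K=[0.9029; 0.0886]  nu=[-3.2727]  x^+=[-1.9561, 2.8516]  P^+=[0.2050 -0.4026; -0.4026 1.7217]
step 2: x^-=[-2.7840, 3.2442]  P^-=[0.6476 -0.9045; -0.9045 2.6577]  S=[0.4865]  K=[0.8849; -0.5482]  nu=[5.7454]  x^+=[2.3002, 0.0947]  P^+=[0.2666 -0.6685; -0.6685 2.5115]

P_post[0,1] = -0.6685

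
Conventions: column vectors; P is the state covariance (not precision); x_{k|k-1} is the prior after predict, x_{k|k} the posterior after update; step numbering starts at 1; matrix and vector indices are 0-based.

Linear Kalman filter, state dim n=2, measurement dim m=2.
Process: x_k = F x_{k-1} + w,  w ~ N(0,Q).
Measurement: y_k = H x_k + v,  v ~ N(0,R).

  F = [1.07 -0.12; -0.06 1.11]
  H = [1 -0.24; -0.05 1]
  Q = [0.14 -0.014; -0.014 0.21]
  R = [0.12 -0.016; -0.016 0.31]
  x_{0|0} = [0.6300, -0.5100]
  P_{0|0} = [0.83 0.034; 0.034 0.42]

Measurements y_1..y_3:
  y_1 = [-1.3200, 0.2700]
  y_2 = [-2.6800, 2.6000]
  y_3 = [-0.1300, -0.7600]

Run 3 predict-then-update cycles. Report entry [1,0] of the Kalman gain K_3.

step 1: x^-=[0.7353, -0.6039]  P^-=[1.0876 -0.0826; -0.0826 0.7259]  S=[1.2890 -0.3282; -0.3282 1.0469]  K=[0.8974 0.1505; -0.0236 0.6900]  nu=[-2.2002, 0.9107]  x^+=[-1.1022, 0.0763]  P^+=[0.1144 0.0380; 0.0380 0.2162]
step 2: x^-=[-1.1885, 0.1508]  P^-=[0.2643 -0.0047; -0.0047 0.4717]  S=[0.4138 -0.1472; -0.1472 0.7828]  K=[0.6788 0.1047; -0.0756 0.5886]  nu=[-1.4553, 2.3898]  x^+=[-1.9261, 1.6675]  P^+=[0.0860 0.0259; 0.0259 0.1850]
step 3: x^-=[-2.2610, 1.9665]  P^-=[0.2345 -0.0132; -0.0132 0.4348]  S=[0.3859 -0.1454; -0.1454 0.7467]  K=[0.6511 0.0934; -0.0916 0.5653]  nu=[2.6030, -2.8396]  x^+=[-0.8315, 0.1229]  P^+=[0.0821 0.0226; 0.0226 0.1778]

K[1,0] = -0.0916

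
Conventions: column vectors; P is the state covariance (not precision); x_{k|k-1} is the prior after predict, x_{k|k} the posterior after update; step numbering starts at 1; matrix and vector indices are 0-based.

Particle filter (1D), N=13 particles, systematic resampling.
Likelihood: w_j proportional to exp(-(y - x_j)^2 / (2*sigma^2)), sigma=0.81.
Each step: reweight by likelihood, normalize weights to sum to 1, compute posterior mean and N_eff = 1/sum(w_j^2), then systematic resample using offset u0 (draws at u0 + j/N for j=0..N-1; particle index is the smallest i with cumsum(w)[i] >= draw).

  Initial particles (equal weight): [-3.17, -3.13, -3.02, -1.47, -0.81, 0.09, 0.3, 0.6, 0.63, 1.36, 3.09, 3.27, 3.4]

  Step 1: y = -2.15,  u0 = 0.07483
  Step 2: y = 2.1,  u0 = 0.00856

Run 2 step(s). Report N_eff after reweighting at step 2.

step 1: w=[0.1817, 0.1931, 0.2255, 0.2822, 0.1022, 0.0088, 0.0041, 0.0013, 0.0011, 0.0000, 0.0000, 0.0000, 0.0000]  mean=-2.3554  Neff=4.7318  idx=[0, 0, 1, 1, 2, 2, 2, 3, 3, 3, 3, 4, 7]
step 2: w=[0.0000, 0.0000, 0.0000, 0.0000, 0.0000, 0.0000, 0.0000, 0.0003, 0.0003, 0.0003, 0.0003, 0.0087, 0.9900]  mean=0.5850  Neff=1.0202  idx=[11, 12, 12, 12, 12, 12, 12, 12, 12, 12, 12, 12, 12]

N_eff = 1.0202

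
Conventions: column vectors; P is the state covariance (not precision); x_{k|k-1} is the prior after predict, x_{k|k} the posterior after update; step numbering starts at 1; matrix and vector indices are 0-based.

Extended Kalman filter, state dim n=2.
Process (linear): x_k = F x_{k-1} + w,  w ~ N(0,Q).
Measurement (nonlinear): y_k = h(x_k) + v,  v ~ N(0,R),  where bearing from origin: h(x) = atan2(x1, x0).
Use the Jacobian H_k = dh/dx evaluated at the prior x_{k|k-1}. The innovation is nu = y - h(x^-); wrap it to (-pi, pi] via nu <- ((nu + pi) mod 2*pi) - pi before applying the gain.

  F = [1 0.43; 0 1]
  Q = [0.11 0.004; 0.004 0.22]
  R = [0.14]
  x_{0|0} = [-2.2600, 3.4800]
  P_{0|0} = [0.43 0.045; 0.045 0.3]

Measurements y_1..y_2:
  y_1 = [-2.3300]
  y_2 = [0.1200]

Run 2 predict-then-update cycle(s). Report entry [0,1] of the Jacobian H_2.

step 1: x^-=[-0.7636, 3.4800]  P^-=[0.6342 0.1780; 0.1780 0.5200]  H_jac=[-0.2742 -0.0602]  S=[0.1954]  K=[-0.9445; -0.4098]  nu=[2.1664]  x^+=[-2.8097, 2.5922]  P^+=[0.4598 0.1024; 0.1024 0.4872]
step 2: x^-=[-1.6951, 2.5922]  P^-=[0.7480 0.3159; 0.3159 0.7072]  H_jac=[-0.2702 -0.1767]  S=[0.2469]  K=[-1.0448; -0.8519]  nu=[-2.0299]  x^+=[0.4259, 4.3216]  P^+=[0.4785 0.0961; 0.0961 0.5280]

H_jac[0,1] = -0.1767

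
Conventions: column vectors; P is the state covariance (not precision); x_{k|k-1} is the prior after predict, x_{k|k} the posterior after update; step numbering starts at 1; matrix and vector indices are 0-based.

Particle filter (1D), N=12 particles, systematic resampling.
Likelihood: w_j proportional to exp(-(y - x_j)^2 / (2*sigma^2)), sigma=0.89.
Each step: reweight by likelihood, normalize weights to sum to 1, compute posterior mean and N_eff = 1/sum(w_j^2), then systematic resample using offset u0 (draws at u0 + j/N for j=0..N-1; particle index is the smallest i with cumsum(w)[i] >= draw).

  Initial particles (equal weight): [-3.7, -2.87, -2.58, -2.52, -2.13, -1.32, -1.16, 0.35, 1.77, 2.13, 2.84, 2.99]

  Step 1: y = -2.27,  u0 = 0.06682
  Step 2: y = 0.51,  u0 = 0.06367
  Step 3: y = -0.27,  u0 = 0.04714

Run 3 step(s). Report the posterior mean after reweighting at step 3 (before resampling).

step 1: w=[0.0550, 0.1593, 0.1882, 0.1923, 0.1975, 0.1131, 0.0919, 0.0026, 0.0000, 0.0000, 0.0000, 0.0000]  mean=-2.3066  Neff=6.2085  idx=[1, 1, 2, 2, 2, 3, 3, 4, 4, 5, 5, 6]
step 2: w=[0.0016, 0.0016, 0.0053, 0.0053, 0.0053, 0.0067, 0.0067, 0.0271, 0.0271, 0.2667, 0.2667, 0.3797]  mean=-1.3445  Neff=3.4713  idx=[8, 9, 9, 9, 10, 10, 10, 11, 11, 11, 11, 11]
step 3: w=[0.0183, 0.0812, 0.0812, 0.0812, 0.0812, 0.0812, 0.0812, 0.0988, 0.0988, 0.0988, 0.0988, 0.0988]  mean=-1.2558  Neff=11.2634  idx=[1, 2, 3, 4, 5, 6, 7, 8, 9, 9, 10, 11]

post_mean = -1.2558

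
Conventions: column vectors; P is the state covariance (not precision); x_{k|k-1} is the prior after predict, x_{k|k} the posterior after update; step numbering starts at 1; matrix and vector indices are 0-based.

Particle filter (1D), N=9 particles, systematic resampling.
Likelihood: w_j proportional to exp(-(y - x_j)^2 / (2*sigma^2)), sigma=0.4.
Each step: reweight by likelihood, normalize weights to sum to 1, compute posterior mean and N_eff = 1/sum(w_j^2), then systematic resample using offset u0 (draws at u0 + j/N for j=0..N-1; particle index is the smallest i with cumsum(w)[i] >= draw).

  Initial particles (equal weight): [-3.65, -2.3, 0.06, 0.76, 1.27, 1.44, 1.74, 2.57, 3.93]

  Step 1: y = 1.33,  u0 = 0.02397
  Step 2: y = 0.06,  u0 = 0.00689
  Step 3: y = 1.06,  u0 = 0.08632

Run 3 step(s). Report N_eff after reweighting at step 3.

step 1: w=[0.0000, 0.0000, 0.0022, 0.1241, 0.3386, 0.3298, 0.2025, 0.0028, 0.0000]  mean=1.3589  Neff=3.5736  idx=[3, 4, 4, 4, 5, 5, 5, 6, 6]
step 2: w=[0.8472, 0.0404, 0.0404, 0.0404, 0.0102, 0.0102, 0.0102, 0.0006, 0.0006]  mean=0.8437  Neff=1.3833  idx=[0, 0, 0, 0, 0, 0, 0, 0, 2]
step 3: w=[0.1092, 0.1092, 0.1092, 0.1092, 0.1092, 0.1092, 0.1092, 0.1092, 0.1261]  mean=0.8243  Neff=8.9796  idx=[0, 1, 2, 3, 4, 5, 6, 7, 8]

N_eff = 8.9796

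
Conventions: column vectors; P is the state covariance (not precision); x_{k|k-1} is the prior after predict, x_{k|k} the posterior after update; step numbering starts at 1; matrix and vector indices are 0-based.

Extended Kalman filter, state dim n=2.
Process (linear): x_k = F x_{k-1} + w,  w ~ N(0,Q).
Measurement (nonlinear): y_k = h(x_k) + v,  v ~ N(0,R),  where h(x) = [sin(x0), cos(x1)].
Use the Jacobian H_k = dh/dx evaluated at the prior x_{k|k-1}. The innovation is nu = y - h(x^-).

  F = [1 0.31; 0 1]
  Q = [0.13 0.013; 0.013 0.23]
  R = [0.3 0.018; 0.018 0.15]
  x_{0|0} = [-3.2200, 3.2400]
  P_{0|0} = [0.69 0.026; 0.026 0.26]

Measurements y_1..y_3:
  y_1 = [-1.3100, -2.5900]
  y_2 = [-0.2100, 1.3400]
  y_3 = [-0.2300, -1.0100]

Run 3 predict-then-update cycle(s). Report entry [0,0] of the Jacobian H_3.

H_jac[0,0] = 0.4244

step 1: x^-=[-2.2156, 3.2400]  P^-=[0.8611 0.1196; 0.1196 0.4900]  H_jac=[-0.6010 0.0000; 0.0000 0.0982]  S=[0.6111 0.0109; 0.0109 0.1547]  K=[-0.8494 0.1360; -0.1234 0.3199]  nu=[-0.5108, -1.5948]  x^+=[-1.9986, 2.7929]  P^+=[0.4199 0.0520; 0.0520 0.4657]
step 2: x^-=[-1.1328, 2.7929]  P^-=[0.6269 0.2094; 0.2094 0.6957]  H_jac=[0.4241 0.0000; 0.0000 -0.3417]  S=[0.4128 -0.0123; -0.0123 0.2312]  K=[0.6359 -0.2755; 0.1847 -1.0182]  nu=[0.6956, 2.2798]  x^+=[-1.3185, 0.6000]  P^+=[0.4381 0.0874; 0.0874 0.4373]
step 3: x^-=[-1.1325, 0.6000]  P^-=[0.6643 0.2360; 0.2360 0.6673]  H_jac=[0.4244 0.0000; 0.0000 -0.5646]  S=[0.4197 -0.0386; -0.0386 0.3627]  K=[0.6444 -0.2988; 0.1447 -1.0233]  nu=[0.6755, -1.8353]  x^+=[-0.1487, 2.5758]  P^+=[0.4428 0.0588; 0.0588 0.2672]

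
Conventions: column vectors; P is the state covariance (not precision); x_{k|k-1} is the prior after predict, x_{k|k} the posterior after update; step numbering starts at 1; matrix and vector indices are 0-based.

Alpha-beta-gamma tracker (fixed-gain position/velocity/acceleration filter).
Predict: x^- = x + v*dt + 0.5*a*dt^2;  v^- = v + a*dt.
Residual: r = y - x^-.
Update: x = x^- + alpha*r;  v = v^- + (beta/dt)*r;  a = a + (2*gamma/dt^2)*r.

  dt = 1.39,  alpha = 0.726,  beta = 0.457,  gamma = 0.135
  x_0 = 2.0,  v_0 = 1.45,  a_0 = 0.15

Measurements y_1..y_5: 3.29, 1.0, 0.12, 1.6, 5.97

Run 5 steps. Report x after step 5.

step 1: x_pred=4.1604  r=-0.8704  x^+=3.5285  v^+=1.3723  a^+=0.0284
step 2: x_pred=5.4634  r=-4.4634  x^+=2.2230  v^+=-0.0557  a^+=-0.5954
step 3: x_pred=1.5704  r=-1.4504  x^+=0.5174  v^+=-1.3601  a^+=-0.7981
step 4: x_pred=-2.1441  r=3.7441  x^+=0.5741  v^+=-1.2384  a^+=-0.2748
step 5: x_pred=-1.4128  r=7.3828  x^+=3.9471  v^+=0.8068  a^+=0.7569

x_post = 3.9471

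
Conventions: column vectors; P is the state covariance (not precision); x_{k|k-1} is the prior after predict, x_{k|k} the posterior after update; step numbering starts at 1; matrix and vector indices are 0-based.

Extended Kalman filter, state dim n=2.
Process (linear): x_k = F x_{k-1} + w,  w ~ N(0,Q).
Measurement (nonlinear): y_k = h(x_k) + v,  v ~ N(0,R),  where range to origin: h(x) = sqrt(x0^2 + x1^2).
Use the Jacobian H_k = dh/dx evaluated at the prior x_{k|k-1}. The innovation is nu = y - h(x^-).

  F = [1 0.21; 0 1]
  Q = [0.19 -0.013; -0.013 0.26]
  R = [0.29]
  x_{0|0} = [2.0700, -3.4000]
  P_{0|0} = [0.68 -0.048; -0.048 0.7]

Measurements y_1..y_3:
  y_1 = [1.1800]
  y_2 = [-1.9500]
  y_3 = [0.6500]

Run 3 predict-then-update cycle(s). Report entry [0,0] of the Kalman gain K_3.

step 1: x^-=[1.3560, -3.4000]  P^-=[0.8807 0.0860; 0.0860 0.9600]  H_jac=[0.3704 -0.9289]  S=[1.1799]  K=[0.2088; -0.7287]  nu=[-2.4804]  x^+=[0.8381, -1.5925]  P^+=[0.8293 0.2655; 0.2655 0.3334]
step 2: x^-=[0.5037, -1.5925]  P^-=[1.1455 0.3226; 0.3226 0.5934]  H_jac=[0.3016 -0.9534]  S=[0.7481]  K=[0.0506; -0.6263]  nu=[-3.6202]  x^+=[0.3203, 0.6747]  P^+=[1.1436 0.3463; 0.3463 0.3000]
step 3: x^-=[0.4620, 0.6747]  P^-=[1.4922 0.3963; 0.3963 0.5600]  H_jac=[0.5650 0.8251]  S=[1.5171]  K=[0.7713; 0.4522]  nu=[-0.1677]  x^+=[0.3326, 0.5989]  P^+=[0.5898 -0.1328; -0.1328 0.2498]

K[0,0] = 0.7713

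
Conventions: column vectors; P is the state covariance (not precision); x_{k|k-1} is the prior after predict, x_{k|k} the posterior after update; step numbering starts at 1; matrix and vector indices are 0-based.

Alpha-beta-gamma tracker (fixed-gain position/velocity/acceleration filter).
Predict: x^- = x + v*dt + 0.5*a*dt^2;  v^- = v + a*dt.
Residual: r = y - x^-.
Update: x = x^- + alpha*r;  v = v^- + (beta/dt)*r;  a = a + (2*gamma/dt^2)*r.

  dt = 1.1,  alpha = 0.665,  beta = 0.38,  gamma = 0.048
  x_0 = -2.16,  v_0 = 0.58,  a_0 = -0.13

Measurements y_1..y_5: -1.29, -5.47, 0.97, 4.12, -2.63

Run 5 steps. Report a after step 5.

step 1: x_pred=-1.6007  r=0.3107  x^+=-1.3941  v^+=0.5443  a^+=-0.1054
step 2: x_pred=-0.8591  r=-4.6109  x^+=-3.9253  v^+=-1.1644  a^+=-0.4712
step 3: x_pred=-5.4913  r=6.4613  x^+=-1.1945  v^+=0.5493  a^+=0.0415
step 4: x_pred=-0.5652  r=4.6852  x^+=2.5505  v^+=2.2135  a^+=0.4132
step 5: x_pred=5.2352  r=-7.8652  x^+=0.0049  v^+=-0.0491  a^+=-0.2109

a_post = -0.2109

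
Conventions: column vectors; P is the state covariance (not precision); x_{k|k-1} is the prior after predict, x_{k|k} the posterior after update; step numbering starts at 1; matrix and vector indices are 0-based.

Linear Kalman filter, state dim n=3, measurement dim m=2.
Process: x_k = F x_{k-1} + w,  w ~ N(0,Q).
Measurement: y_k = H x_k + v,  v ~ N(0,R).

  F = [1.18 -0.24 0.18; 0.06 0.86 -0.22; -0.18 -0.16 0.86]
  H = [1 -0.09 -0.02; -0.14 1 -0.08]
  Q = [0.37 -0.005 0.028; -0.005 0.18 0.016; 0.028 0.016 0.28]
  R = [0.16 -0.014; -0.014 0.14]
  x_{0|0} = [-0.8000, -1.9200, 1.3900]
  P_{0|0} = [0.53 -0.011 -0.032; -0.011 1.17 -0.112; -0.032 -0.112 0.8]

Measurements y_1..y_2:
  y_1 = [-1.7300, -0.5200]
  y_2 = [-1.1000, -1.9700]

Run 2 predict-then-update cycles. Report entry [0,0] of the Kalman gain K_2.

step 1: x^-=[-0.2330, -2.0050, 1.6466]  P^-=[1.2036 -0.2669 0.0807; -0.2669 1.1281 -0.3900; 0.0807 -0.3900 0.9589]  S=[1.4165 -0.5540; -0.5540 1.4367]  K=[0.8776 0.0308; 0.0838 0.8652; -0.0729 -0.3608]  nu=[-1.6445, 1.5841]  x^+=[-1.6273, -0.7722, 1.1950]  P^+=[0.1413 0.0127 0.0106; 0.0127 0.1230 0.0155; 0.0106 0.0155 0.7935]
step 2: x^-=[-1.5198, -1.0246, 1.4441]  P^-=[0.5956 -0.0386 0.1305; -0.0386 0.3050 -0.1417; 0.1305 -0.1417 0.8678]  S=[0.7596 -0.1708; -0.1708 0.4986]  K=[0.7860 0.0037; 0.0670 0.6682; 0.0675 -0.4369]  nu=[0.3565, -1.0426]  x^+=[-1.2434, -1.6974, 1.9237]  P^+=[0.1273 0.0099 0.0324; 0.0099 0.0943 0.0031; 0.0324 0.0031 0.7590]

K[0,0] = 0.7860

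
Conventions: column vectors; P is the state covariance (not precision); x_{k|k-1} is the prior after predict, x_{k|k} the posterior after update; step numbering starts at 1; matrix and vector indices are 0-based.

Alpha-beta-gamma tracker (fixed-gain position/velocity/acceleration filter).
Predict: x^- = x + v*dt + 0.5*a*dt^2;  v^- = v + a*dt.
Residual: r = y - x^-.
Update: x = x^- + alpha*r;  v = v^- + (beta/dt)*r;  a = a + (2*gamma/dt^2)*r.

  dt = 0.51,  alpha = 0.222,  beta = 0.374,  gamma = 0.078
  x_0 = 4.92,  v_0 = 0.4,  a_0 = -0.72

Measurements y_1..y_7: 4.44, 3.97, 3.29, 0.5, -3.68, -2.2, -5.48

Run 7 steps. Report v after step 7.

v_post = -5.6616

step 1: x_pred=5.0304  r=-0.5904  x^+=4.8993  v^+=-0.4001  a^+=-1.0741
step 2: x_pred=4.5556  r=-0.5856  x^+=4.4256  v^+=-1.3773  a^+=-1.4253
step 3: x_pred=3.5378  r=-0.2478  x^+=3.4828  v^+=-2.2859  a^+=-1.5739
step 4: x_pred=2.1123  r=-1.6123  x^+=1.7543  v^+=-4.2709  a^+=-2.5409
step 5: x_pred=-0.7543  r=-2.9257  x^+=-1.4038  v^+=-7.7123  a^+=-4.2956
step 6: x_pred=-5.8957  r=3.6957  x^+=-5.0753  v^+=-7.1929  a^+=-2.0791
step 7: x_pred=-9.0140  r=3.5340  x^+=-8.2295  v^+=-5.6616  a^+=0.0405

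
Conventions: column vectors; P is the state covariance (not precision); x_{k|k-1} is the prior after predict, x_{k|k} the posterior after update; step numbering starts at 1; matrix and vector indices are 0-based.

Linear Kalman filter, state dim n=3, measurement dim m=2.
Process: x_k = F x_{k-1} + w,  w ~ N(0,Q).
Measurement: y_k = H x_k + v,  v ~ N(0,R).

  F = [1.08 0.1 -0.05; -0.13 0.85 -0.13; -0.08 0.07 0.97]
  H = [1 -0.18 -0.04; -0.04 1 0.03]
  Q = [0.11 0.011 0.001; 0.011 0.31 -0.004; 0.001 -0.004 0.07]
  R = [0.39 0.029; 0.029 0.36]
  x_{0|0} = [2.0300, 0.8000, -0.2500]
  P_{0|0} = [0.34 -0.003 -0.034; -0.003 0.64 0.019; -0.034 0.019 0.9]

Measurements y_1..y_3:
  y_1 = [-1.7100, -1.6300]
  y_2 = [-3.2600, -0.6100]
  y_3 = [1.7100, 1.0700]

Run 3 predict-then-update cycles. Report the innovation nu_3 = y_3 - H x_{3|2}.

innov = [3.6257, 1.3043]

step 1: x^-=[2.2849, 0.4486, -0.3489]  P^-=[0.5181 0.0243 -0.1017; 0.0243 0.7887 -0.0562; -0.1017 -0.0562 0.9300]  S=[0.9337 -0.1110; -0.1110 1.1453]  K=[0.5610 0.0548; -0.0425 0.6822; -0.1421 -0.0349]  nu=[-3.9281, -1.9767]  x^+=[-0.0273, -0.7329, 0.2784]  P^+=[0.2275 0.0460 -0.0281; 0.0460 0.2475 -0.0452; -0.0281 -0.0452 0.9109]
step 2: x^-=[-0.1167, -0.6556, 0.2209]  P^-=[0.3936 0.0539 -0.0918; 0.0539 0.5070 -0.1389; -0.0918 -0.1389 0.9274]  S=[0.7874 -0.0214; -0.0214 0.8560]  K=[0.4936 0.0537; -0.0245 0.5842; -0.1355 -0.1288]  nu=[-3.2524, 0.0343]  x^+=[-1.7204, -0.5559, 0.6571]  P^+=[0.2004 0.0427 -0.0347; 0.0427 0.2137 -0.0787; -0.0347 -0.0787 0.8995]
step 3: x^-=[-1.9465, -0.3343, 0.7361]  P^-=[0.3619 0.0545 -0.0995; 0.0545 0.4898 -0.1661; -0.0995 -0.1661 0.9129]  S=[0.7551 -0.0154; -0.0154 0.8371]  K=[0.4726 0.0530; -0.0240 0.5761; -0.1438 -0.1636]  nu=[3.6257, 1.3043]  x^+=[-0.1640, 0.3302, 0.0013]  P^+=[0.1917 0.0417 -0.0422; 0.0417 0.2111 -0.0910; -0.0422 -0.0910 0.8756]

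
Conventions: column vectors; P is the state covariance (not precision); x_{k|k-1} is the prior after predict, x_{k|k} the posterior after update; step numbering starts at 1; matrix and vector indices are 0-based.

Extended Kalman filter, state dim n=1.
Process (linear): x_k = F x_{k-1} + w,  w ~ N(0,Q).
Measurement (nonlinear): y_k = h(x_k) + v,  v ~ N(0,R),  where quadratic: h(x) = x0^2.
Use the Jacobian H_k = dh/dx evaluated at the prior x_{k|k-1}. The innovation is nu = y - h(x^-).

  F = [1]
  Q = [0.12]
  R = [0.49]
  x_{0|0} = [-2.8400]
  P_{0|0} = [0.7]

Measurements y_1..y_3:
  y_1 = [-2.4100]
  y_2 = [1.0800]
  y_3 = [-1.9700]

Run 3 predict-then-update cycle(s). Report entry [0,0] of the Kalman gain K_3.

step 1: x^-=[-2.8400]  P^-=[0.8200]  H_jac=[-5.6800]  S=[26.9452]  K=[-0.1729]  nu=[-10.4756]  x^+=[-1.0292]  P^+=[0.0149]
step 2: x^-=[-1.0292]  P^-=[0.1349]  H_jac=[-2.0585]  S=[1.0617]  K=[-0.2616]  nu=[0.0207]  x^+=[-1.0346]  P^+=[0.0623]
step 3: x^-=[-1.0346]  P^-=[0.1823]  H_jac=[-2.0693]  S=[1.2705]  K=[-0.2969]  nu=[-3.0405]  x^+=[-0.1320]  P^+=[0.0703]

K[0,0] = -0.2969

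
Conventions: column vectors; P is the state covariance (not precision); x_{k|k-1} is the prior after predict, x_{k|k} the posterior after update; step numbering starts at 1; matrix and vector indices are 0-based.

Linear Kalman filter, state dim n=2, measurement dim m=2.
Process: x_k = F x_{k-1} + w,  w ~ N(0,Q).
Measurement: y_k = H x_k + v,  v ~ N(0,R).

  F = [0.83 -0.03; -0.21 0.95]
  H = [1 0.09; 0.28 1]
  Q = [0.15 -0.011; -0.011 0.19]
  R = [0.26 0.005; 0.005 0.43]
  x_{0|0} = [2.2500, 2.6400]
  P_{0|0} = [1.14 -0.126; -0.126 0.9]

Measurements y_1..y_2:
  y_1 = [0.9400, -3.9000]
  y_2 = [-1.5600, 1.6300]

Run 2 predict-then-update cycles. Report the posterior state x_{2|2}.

step 1: x^-=[1.7883, 2.0355]  P^-=[0.9424 -0.3355; -0.3355 1.1028]  S=[1.1510 0.0242; 0.0242 1.4188]  K=[0.7939 -0.0640; -0.2203 0.7148]  nu=[-1.0315, -6.4362]  x^+=[1.3813, -2.3380]  P^+=[0.2136 -0.0834; -0.0834 0.3296]
step 2: x^-=[1.2167, -2.5112]  P^-=[0.3016 -0.1239; -0.1239 0.5302]  S=[0.5436 0.0102; 0.0102 0.9144]  K=[0.5352 -0.0491; -0.1503 0.5435]  nu=[-2.5506, 3.8005]  x^+=[-0.3350, -0.0623]  P^+=[0.1442 -0.0588; -0.0588 0.2494]

x_post = [-0.3350, -0.0623]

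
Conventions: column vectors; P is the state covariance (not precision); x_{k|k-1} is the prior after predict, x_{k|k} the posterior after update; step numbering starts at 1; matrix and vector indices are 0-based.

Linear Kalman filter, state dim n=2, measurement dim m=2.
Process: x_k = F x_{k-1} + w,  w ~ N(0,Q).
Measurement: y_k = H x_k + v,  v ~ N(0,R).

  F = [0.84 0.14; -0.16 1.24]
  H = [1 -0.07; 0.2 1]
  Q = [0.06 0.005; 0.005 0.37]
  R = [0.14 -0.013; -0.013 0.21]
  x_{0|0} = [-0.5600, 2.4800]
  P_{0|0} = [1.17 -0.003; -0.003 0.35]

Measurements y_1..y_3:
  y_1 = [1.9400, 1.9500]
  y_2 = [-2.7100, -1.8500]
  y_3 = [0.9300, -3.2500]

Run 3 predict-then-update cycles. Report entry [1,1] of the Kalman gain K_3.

K[1,1] = 0.7407

step 1: x^-=[-0.1232, 3.1648]  P^-=[0.8917 -0.0945; -0.0945 0.9393]  S=[1.0495 0.0064; 0.0064 1.1472]  K=[0.8555 0.0683; -0.1576 0.8032]  nu=[2.2847, -1.1902]  x^+=[1.7501, 1.8488]  P^+=[0.1175 -0.0203; -0.0203 0.1748]
step 2: x^-=[1.7289, 2.0125]  P^-=[0.1415 -0.0011; -0.0011 0.6498]  S=[0.2849 -0.0313; -0.0313 0.8650]  K=[0.5026 0.0496; -0.0814 0.7480]  nu=[-4.2981, -4.2083]  x^+=[-0.6399, -0.7852]  P^+=[0.0690 -0.0099; -0.0099 0.1601]
step 3: x^-=[-0.6474, -0.8713]  P^-=[0.1095 0.0134; 0.0134 0.6219]  S=[0.2507 -0.0214; -0.0214 0.8416]  K=[0.4376 0.0531; -0.0569 0.7407]  nu=[1.5164, -2.2492]  x^+=[-0.1032, -2.6235]  P^+=[0.0601 -0.0066; -0.0066 0.1576]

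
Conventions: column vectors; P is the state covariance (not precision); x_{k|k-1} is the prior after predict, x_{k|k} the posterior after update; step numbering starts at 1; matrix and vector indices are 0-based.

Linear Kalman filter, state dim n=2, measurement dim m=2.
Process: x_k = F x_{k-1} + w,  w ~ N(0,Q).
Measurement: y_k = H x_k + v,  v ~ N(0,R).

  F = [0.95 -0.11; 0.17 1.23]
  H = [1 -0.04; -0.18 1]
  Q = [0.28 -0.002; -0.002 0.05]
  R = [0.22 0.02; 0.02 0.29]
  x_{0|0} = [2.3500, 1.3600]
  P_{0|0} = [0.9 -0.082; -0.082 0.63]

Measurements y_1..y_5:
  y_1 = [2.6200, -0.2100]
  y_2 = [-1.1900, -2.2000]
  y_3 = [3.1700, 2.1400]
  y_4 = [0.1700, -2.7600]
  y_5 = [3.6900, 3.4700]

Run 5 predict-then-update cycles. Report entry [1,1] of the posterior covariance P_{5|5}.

step 1: x^-=[2.0829, 2.0723]  P^-=[1.1170 -0.0362; -0.0362 0.9948]  S=[1.3415 -0.2573; -0.2573 1.3341]  K=[0.8303 -0.0177; 0.0907 0.7681]  nu=[0.6200, -1.9074]  x^+=[2.6314, 0.6635]  P^+=[0.1841 0.0446; 0.0446 0.2326]
step 2: x^-=[2.4269, 1.2634]  P^-=[0.4396 0.0476; 0.0476 0.4259]  S=[0.6565 -0.0283; -0.0283 0.7130]  K=[0.6660 -0.0179; 0.0718 0.5881]  nu=[-3.5664, -3.0266]  x^+=[0.1058, -0.7728]  P^+=[0.1475 0.0347; 0.0347 0.1782]
step 3: x^-=[0.1856, -0.9325]  P^-=[0.4081 0.0376; 0.0376 0.3384]  S=[0.6256 -0.0291; -0.0291 0.6281]  K=[0.6486 -0.0270; 0.0632 0.5310]  nu=[2.9471, 3.1059]  x^+=[2.0132, 0.9028]  P^+=[0.1434 0.0310; 0.0310 0.1608]
step 4: x^-=[1.8133, 1.4527]  P^-=[0.4049 0.0350; 0.0350 0.3104]  S=[0.6226 -0.0301; -0.0301 0.6009]  K=[0.6466 -0.0307; 0.0608 0.5091]  nu=[-1.5852, -3.8863]  x^+=[0.9077, -0.6222]  P^+=[0.1428 0.0297; 0.0297 0.1542]
step 5: x^-=[0.9307, -0.6110]  P^-=[0.4046 0.0344; 0.0344 0.2999]  S=[0.6223 -0.0302; -0.0302 0.5906]  K=[0.6463 -0.0320; 0.0603 0.5003]  nu=[2.7348, 4.2485]  x^+=[2.5622, 1.6794]  P^+=[0.1427 0.0293; 0.0293 0.1516]

P_post[1,1] = 0.1516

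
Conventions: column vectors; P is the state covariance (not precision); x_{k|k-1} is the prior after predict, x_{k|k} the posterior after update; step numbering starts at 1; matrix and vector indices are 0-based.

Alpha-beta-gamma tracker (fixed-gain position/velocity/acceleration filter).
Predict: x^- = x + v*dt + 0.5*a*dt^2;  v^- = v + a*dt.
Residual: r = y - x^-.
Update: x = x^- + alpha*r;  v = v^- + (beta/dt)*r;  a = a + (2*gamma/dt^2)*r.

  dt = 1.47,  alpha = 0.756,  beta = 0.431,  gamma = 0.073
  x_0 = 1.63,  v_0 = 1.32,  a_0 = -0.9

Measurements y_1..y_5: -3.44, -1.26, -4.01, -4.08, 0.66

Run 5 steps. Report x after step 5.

step 1: x_pred=2.5980  r=-6.0380  x^+=-1.9667  v^+=-1.7733  a^+=-1.3080
step 2: x_pred=-5.9867  r=4.7267  x^+=-2.4133  v^+=-2.3102  a^+=-0.9886
step 3: x_pred=-6.8774  r=2.8674  x^+=-4.7096  v^+=-2.9227  a^+=-0.7949
step 4: x_pred=-9.8648  r=5.7848  x^+=-5.4915  v^+=-2.3951  a^+=-0.4040
step 5: x_pred=-9.4487  r=10.1087  x^+=-1.8065  v^+=-0.0251  a^+=0.2790

x_post = -1.8065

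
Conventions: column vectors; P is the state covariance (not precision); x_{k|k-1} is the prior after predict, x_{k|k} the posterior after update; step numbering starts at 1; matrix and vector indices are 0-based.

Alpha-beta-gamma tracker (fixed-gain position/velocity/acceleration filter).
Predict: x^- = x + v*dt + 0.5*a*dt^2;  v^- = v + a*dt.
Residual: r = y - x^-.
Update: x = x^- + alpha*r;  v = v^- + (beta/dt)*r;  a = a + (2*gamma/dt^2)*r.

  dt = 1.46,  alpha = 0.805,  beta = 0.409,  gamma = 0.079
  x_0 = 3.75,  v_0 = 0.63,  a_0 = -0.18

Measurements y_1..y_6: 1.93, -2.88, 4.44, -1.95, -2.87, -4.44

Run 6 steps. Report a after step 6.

a_post = -0.1331

step 1: x_pred=4.4780  r=-2.5480  x^+=2.4269  v^+=-0.3466  a^+=-0.3689
step 2: x_pred=1.5277  r=-4.4077  x^+=-2.0205  v^+=-2.1199  a^+=-0.6956
step 3: x_pred=-5.8569  r=10.2969  x^+=2.4321  v^+=-0.2509  a^+=0.0677
step 4: x_pred=2.1379  r=-4.0879  x^+=-1.1529  v^+=-1.2973  a^+=-0.2354
step 5: x_pred=-3.2977  r=0.4277  x^+=-2.9534  v^+=-1.5211  a^+=-0.2036
step 6: x_pred=-5.3912  r=0.9512  x^+=-4.6255  v^+=-1.5519  a^+=-0.1331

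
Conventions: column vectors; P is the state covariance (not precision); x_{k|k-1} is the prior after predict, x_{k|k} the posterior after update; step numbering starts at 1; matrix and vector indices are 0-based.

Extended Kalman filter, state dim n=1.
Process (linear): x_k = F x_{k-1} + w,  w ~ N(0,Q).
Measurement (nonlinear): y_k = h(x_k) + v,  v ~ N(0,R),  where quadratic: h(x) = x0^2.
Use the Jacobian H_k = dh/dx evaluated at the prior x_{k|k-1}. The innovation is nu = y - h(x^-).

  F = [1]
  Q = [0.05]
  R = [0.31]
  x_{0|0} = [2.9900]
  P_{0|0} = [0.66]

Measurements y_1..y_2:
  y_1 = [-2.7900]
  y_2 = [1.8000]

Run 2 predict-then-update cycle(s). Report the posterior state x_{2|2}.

step 1: x^-=[2.9900]  P^-=[0.7100]  H_jac=[5.9800]  S=[25.6999]  K=[0.1652]  nu=[-11.7301]  x^+=[1.0521]  P^+=[0.0086]
step 2: x^-=[1.0521]  P^-=[0.0586]  H_jac=[2.1042]  S=[0.5693]  K=[0.2165]  nu=[0.6931]  x^+=[1.2021]  P^+=[0.0319]

x_post = [1.2021]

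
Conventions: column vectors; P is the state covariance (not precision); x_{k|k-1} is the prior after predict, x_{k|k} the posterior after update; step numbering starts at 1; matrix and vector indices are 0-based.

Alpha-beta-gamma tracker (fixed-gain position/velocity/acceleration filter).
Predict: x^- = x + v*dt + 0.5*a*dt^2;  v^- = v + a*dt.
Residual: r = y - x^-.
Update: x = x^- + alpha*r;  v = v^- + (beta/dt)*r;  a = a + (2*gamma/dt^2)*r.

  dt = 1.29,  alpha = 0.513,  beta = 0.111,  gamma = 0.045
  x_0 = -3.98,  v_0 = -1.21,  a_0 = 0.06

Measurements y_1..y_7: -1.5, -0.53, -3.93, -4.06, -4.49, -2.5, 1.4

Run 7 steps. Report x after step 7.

x_post = 0.2630

step 1: x_pred=-5.4910  r=3.9910  x^+=-3.4436  v^+=-0.7892  a^+=0.2758
step 2: x_pred=-4.2321  r=3.7021  x^+=-2.3329  v^+=-0.1148  a^+=0.4761
step 3: x_pred=-2.0849  r=-1.8451  x^+=-3.0314  v^+=0.3406  a^+=0.3763
step 4: x_pred=-2.2790  r=-1.7810  x^+=-3.1927  v^+=0.6727  a^+=0.2800
step 5: x_pred=-2.0919  r=-2.3981  x^+=-3.3221  v^+=0.8275  a^+=0.1503
step 6: x_pred=-2.1296  r=-0.3704  x^+=-2.3196  v^+=0.9895  a^+=0.1302
step 7: x_pred=-0.9348  r=2.3348  x^+=0.2630  v^+=1.3584  a^+=0.2565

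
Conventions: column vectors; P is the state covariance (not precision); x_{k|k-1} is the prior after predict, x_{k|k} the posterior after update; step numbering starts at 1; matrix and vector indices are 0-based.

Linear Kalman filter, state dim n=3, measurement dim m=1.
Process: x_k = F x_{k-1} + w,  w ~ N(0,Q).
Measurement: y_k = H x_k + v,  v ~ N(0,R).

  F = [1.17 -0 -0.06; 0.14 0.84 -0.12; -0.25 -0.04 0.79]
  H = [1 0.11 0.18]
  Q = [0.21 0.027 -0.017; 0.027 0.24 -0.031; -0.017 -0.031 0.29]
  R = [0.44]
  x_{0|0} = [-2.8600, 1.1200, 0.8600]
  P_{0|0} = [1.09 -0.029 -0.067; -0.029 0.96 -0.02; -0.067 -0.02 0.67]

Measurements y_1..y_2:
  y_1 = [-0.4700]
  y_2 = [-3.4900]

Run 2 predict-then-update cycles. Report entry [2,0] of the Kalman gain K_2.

K[2,0] = -0.1863

step 1: x^-=[-3.3978, 0.4372, 1.3496]  P^-=[1.7139 0.1928 -0.4292; 0.1928 0.9479 -0.1815; -0.4292 -0.1815 0.8050]  S=[2.0722]  K=[0.8001; 0.1276; -0.1468]  nu=[2.6368]  x^+=[-1.2882, 0.7737, 0.9624]  P^+=[0.3875 -0.0187 -0.1858; -0.0187 0.9141 -0.1426; -0.1858 -0.1426 0.7603]
step 2: x^-=[-1.5650, 0.3541, 1.0514]  P^-=[0.7693 0.1124 -0.3403; 0.1124 0.9341 -0.2648; -0.3403 -0.2648 0.8722]  S=[1.1406]  K=[0.6316; 0.1468; -0.1863]  nu=[-2.1532]  x^+=[-2.9250, 0.0379, 1.4525]  P^+=[0.3143 0.0066 -0.2061; 0.0066 0.9095 -0.2336; -0.2061 -0.2336 0.8326]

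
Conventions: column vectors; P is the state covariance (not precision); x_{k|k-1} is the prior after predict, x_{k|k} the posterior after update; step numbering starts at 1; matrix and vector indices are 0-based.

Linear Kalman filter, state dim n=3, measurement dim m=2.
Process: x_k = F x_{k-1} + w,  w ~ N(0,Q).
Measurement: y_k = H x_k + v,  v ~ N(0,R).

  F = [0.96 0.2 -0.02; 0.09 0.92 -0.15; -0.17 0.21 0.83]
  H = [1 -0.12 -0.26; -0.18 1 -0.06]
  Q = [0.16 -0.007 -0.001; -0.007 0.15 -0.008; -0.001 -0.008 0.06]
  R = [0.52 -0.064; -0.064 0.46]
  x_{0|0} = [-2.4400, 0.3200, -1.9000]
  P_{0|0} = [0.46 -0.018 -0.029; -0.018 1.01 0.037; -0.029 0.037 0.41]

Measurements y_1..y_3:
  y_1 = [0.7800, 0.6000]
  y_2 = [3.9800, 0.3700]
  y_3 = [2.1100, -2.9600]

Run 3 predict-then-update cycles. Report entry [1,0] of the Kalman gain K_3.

K[1,0] = 0.0973

step 1: x^-=[-2.2404, 0.3598, -1.0950]  P^-=[0.6184 0.2060 -0.0607; 0.2060 1.0054 0.1557; -0.0607 0.1557 0.4227]  S=[1.1733 -0.1174; -0.1174 1.3928]  K=[0.5310 0.1154; 0.1081 0.6976; -0.1524 0.0886]  nu=[2.7789, -0.2288]  x^+=[-0.7912, 0.5006, -1.5389]  P^+=[0.2834 0.0715 0.0235; 0.0715 0.3315 0.0776; 0.0235 0.0776 0.3813]
step 2: x^-=[-0.6287, 0.6202, -1.0377]  P^-=[0.4606 0.1369 0.0037; 0.1369 0.4313 0.0536; 0.0037 0.0536 0.3608]  S=[0.9797 -0.0668; -0.0668 0.8519]  K=[0.4591 0.0991; 0.1055 0.4818; -0.0966 0.0291]  nu=[4.4133, -0.4256]  x^+=[1.3553, 0.8808, -1.4762]  P^+=[0.2518 0.0642 0.0449; 0.0642 0.2294 0.0487; 0.0449 0.0487 0.3506]
step 3: x^-=[1.5068, 1.1538, -1.2707]  P^-=[0.4239 0.1070 0.0163; 0.1070 0.3501 0.0201; 0.0163 0.0201 0.3186]  S=[0.9376 -0.0734; -0.0734 0.7844]  K=[0.4401 0.0790; 0.0973 0.4293; -0.0743 -0.0094]  nu=[0.4113, -3.9188]  x^+=[1.3781, -0.4885, -1.2644]  P^+=[0.2425 0.0546 0.0468; 0.0546 0.2027 0.0277; 0.0468 0.0277 0.3135]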